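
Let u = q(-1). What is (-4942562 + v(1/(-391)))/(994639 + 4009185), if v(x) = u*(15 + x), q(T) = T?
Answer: -966273803/978247592 ≈ -0.98776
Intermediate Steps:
u = -1
v(x) = -15 - x (v(x) = -(15 + x) = -15 - x)
(-4942562 + v(1/(-391)))/(994639 + 4009185) = (-4942562 + (-15 - 1/(-391)))/(994639 + 4009185) = (-4942562 + (-15 - 1*(-1/391)))/5003824 = (-4942562 + (-15 + 1/391))*(1/5003824) = (-4942562 - 5864/391)*(1/5003824) = -1932547606/391*1/5003824 = -966273803/978247592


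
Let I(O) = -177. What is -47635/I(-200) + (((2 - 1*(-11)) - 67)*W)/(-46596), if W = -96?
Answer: 184890241/687291 ≈ 269.01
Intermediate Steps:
-47635/I(-200) + (((2 - 1*(-11)) - 67)*W)/(-46596) = -47635/(-177) + (((2 - 1*(-11)) - 67)*(-96))/(-46596) = -47635*(-1/177) + (((2 + 11) - 67)*(-96))*(-1/46596) = 47635/177 + ((13 - 67)*(-96))*(-1/46596) = 47635/177 - 54*(-96)*(-1/46596) = 47635/177 + 5184*(-1/46596) = 47635/177 - 432/3883 = 184890241/687291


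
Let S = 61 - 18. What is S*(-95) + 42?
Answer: -4043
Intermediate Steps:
S = 43
S*(-95) + 42 = 43*(-95) + 42 = -4085 + 42 = -4043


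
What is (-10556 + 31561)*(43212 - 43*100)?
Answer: 817346560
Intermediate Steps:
(-10556 + 31561)*(43212 - 43*100) = 21005*(43212 - 4300) = 21005*38912 = 817346560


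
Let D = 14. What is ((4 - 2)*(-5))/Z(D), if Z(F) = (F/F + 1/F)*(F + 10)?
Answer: -7/18 ≈ -0.38889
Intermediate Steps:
Z(F) = (1 + 1/F)*(10 + F)
((4 - 2)*(-5))/Z(D) = ((4 - 2)*(-5))/(11 + 14 + 10/14) = (2*(-5))/(11 + 14 + 10*(1/14)) = -10/(11 + 14 + 5/7) = -10/180/7 = -10*7/180 = -7/18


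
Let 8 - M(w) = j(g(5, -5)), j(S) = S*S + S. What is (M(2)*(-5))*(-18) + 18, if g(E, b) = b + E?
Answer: 738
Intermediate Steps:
g(E, b) = E + b
j(S) = S + S² (j(S) = S² + S = S + S²)
M(w) = 8 (M(w) = 8 - (5 - 5)*(1 + (5 - 5)) = 8 - 0*(1 + 0) = 8 - 0 = 8 - 1*0 = 8 + 0 = 8)
(M(2)*(-5))*(-18) + 18 = (8*(-5))*(-18) + 18 = -40*(-18) + 18 = 720 + 18 = 738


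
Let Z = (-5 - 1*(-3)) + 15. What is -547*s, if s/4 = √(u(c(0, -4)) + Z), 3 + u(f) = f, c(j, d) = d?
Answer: -2188*√6 ≈ -5359.5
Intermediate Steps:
u(f) = -3 + f
Z = 13 (Z = (-5 + 3) + 15 = -2 + 15 = 13)
s = 4*√6 (s = 4*√((-3 - 4) + 13) = 4*√(-7 + 13) = 4*√6 ≈ 9.7980)
-547*s = -2188*√6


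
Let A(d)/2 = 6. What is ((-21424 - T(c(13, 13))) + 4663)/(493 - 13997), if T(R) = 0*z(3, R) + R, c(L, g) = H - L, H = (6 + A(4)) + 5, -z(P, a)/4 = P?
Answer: 16771/13504 ≈ 1.2419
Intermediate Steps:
z(P, a) = -4*P
A(d) = 12 (A(d) = 2*6 = 12)
H = 23 (H = (6 + 12) + 5 = 18 + 5 = 23)
c(L, g) = 23 - L
T(R) = R (T(R) = 0*(-4*3) + R = 0*(-12) + R = 0 + R = R)
((-21424 - T(c(13, 13))) + 4663)/(493 - 13997) = ((-21424 - (23 - 1*13)) + 4663)/(493 - 13997) = ((-21424 - (23 - 13)) + 4663)/(-13504) = ((-21424 - 1*10) + 4663)*(-1/13504) = ((-21424 - 10) + 4663)*(-1/13504) = (-21434 + 4663)*(-1/13504) = -16771*(-1/13504) = 16771/13504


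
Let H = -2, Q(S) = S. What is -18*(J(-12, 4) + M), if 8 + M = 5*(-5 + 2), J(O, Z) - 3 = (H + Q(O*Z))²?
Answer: -44640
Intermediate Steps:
J(O, Z) = 3 + (-2 + O*Z)²
M = -23 (M = -8 + 5*(-5 + 2) = -8 + 5*(-3) = -8 - 15 = -23)
-18*(J(-12, 4) + M) = -18*((3 + (-2 - 12*4)²) - 23) = -18*((3 + (-2 - 48)²) - 23) = -18*((3 + (-50)²) - 23) = -18*((3 + 2500) - 23) = -18*(2503 - 23) = -18*2480 = -44640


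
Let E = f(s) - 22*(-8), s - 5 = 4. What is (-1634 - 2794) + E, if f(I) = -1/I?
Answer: -38269/9 ≈ -4252.1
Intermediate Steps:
s = 9 (s = 5 + 4 = 9)
E = 1583/9 (E = -1/9 - 22*(-8) = -1*⅑ + 176 = -⅑ + 176 = 1583/9 ≈ 175.89)
(-1634 - 2794) + E = (-1634 - 2794) + 1583/9 = -4428 + 1583/9 = -38269/9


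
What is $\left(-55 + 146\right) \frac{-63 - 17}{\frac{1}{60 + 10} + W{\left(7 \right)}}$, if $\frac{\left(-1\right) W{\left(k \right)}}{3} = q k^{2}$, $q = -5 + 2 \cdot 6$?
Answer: $\frac{509600}{72029} \approx 7.0749$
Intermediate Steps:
$q = 7$ ($q = -5 + 12 = 7$)
$W{\left(k \right)} = - 21 k^{2}$ ($W{\left(k \right)} = - 3 \cdot 7 k^{2} = - 21 k^{2}$)
$\left(-55 + 146\right) \frac{-63 - 17}{\frac{1}{60 + 10} + W{\left(7 \right)}} = \left(-55 + 146\right) \frac{-63 - 17}{\frac{1}{60 + 10} - 21 \cdot 7^{2}} = 91 \left(- \frac{80}{\frac{1}{70} - 1029}\right) = 91 \left(- \frac{80}{- \frac{72029}{70}}\right) = 91 \left(\left(-80\right) \left(- \frac{70}{72029}\right)\right) = 91 \cdot \frac{5600}{72029} = \frac{509600}{72029}$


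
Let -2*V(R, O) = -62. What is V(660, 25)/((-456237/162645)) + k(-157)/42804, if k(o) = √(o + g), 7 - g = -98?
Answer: -1680665/152079 + I*√13/21402 ≈ -11.051 + 0.00016847*I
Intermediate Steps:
g = 105 (g = 7 - 1*(-98) = 7 + 98 = 105)
k(o) = √(105 + o) (k(o) = √(o + 105) = √(105 + o))
V(R, O) = 31 (V(R, O) = -½*(-62) = 31)
V(660, 25)/((-456237/162645)) + k(-157)/42804 = 31/((-456237/162645)) + √(105 - 157)/42804 = 31/((-456237*1/162645)) + √(-52)*(1/42804) = 31/(-152079/54215) + (2*I*√13)*(1/42804) = 31*(-54215/152079) + I*√13/21402 = -1680665/152079 + I*√13/21402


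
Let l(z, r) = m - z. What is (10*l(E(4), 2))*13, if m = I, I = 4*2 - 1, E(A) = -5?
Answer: 1560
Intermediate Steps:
I = 7 (I = 8 - 1 = 7)
m = 7
l(z, r) = 7 - z
(10*l(E(4), 2))*13 = (10*(7 - 1*(-5)))*13 = (10*(7 + 5))*13 = (10*12)*13 = 120*13 = 1560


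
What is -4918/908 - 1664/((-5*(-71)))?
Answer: -1628401/161170 ≈ -10.104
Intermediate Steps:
-4918/908 - 1664/((-5*(-71))) = -4918*1/908 - 1664/355 = -2459/454 - 1664*1/355 = -2459/454 - 1664/355 = -1628401/161170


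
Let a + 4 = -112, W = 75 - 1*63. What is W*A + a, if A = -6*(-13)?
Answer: 820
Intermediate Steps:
W = 12 (W = 75 - 63 = 12)
A = 78
a = -116 (a = -4 - 112 = -116)
W*A + a = 12*78 - 116 = 936 - 116 = 820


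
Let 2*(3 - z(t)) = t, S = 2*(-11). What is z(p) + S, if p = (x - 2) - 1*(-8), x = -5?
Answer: -39/2 ≈ -19.500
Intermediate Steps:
p = 1 (p = (-5 - 2) - 1*(-8) = -7 + 8 = 1)
S = -22
z(t) = 3 - t/2
z(p) + S = (3 - ½*1) - 22 = (3 - ½) - 22 = 5/2 - 22 = -39/2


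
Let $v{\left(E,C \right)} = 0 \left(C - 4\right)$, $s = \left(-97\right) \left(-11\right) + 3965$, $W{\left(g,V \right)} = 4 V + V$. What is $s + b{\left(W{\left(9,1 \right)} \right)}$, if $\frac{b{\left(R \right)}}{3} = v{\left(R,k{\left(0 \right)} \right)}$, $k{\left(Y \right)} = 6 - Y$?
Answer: $5032$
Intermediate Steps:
$W{\left(g,V \right)} = 5 V$
$s = 5032$ ($s = 1067 + 3965 = 5032$)
$v{\left(E,C \right)} = 0$ ($v{\left(E,C \right)} = 0 \left(-4 + C\right) = 0$)
$b{\left(R \right)} = 0$ ($b{\left(R \right)} = 3 \cdot 0 = 0$)
$s + b{\left(W{\left(9,1 \right)} \right)} = 5032 + 0 = 5032$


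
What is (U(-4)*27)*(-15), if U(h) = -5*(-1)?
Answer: -2025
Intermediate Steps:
U(h) = 5
(U(-4)*27)*(-15) = (5*27)*(-15) = 135*(-15) = -2025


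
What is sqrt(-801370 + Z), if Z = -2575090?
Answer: 2*I*sqrt(844115) ≈ 1837.5*I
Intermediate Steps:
sqrt(-801370 + Z) = sqrt(-801370 - 2575090) = sqrt(-3376460) = 2*I*sqrt(844115)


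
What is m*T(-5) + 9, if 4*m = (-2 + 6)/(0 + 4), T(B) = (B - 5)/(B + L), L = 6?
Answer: 13/2 ≈ 6.5000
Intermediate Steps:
T(B) = (-5 + B)/(6 + B) (T(B) = (B - 5)/(B + 6) = (-5 + B)/(6 + B))
m = 1/4 (m = ((-2 + 6)/(0 + 4))/4 = (4/4)/4 = (4*(1/4))/4 = (1/4)*1 = 1/4 ≈ 0.25000)
m*T(-5) + 9 = ((-5 - 5)/(6 - 5))/4 + 9 = (-10/1)/4 + 9 = (1*(-10))/4 + 9 = (1/4)*(-10) + 9 = -5/2 + 9 = 13/2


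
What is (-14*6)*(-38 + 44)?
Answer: -504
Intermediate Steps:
(-14*6)*(-38 + 44) = -84*6 = -504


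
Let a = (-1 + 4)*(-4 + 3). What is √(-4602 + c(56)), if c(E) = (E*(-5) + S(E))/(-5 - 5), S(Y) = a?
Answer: I*√457370/10 ≈ 67.629*I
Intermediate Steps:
a = -3 (a = 3*(-1) = -3)
S(Y) = -3
c(E) = 3/10 + E/2 (c(E) = (E*(-5) - 3)/(-5 - 5) = (-5*E - 3)/(-10) = (-3 - 5*E)*(-⅒) = 3/10 + E/2)
√(-4602 + c(56)) = √(-4602 + (3/10 + (½)*56)) = √(-4602 + (3/10 + 28)) = √(-4602 + 283/10) = √(-45737/10) = I*√457370/10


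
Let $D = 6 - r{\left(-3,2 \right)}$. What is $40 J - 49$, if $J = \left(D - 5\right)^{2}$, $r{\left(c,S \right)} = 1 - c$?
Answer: $311$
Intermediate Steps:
$D = 2$ ($D = 6 - \left(1 - -3\right) = 6 - \left(1 + 3\right) = 6 - 4 = 2$)
$J = 9$ ($J = \left(2 - 5\right)^{2} = \left(-3\right)^{2} = 9$)
$40 J - 49 = 40 \cdot 9 - 49 = 360 - 49 = 311$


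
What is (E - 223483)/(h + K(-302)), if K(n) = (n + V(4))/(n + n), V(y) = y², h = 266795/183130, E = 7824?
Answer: -596353853317/5337984 ≈ -1.1172e+5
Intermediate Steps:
h = 53359/36626 (h = 266795*(1/183130) = 53359/36626 ≈ 1.4569)
K(n) = (16 + n)/(2*n) (K(n) = (n + 4²)/(n + n) = (n + 16)/((2*n)) = (16 + n)*(1/(2*n)) = (16 + n)/(2*n))
(E - 223483)/(h + K(-302)) = (7824 - 223483)/(53359/36626 + (½)*(16 - 302)/(-302)) = -215659/(53359/36626 + (½)*(-1/302)*(-286)) = -215659/(53359/36626 + 143/302) = -215659/5337984/2765263 = -215659*2765263/5337984 = -596353853317/5337984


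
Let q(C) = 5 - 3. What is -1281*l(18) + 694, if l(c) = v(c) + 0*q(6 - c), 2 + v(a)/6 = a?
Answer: -122282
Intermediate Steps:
v(a) = -12 + 6*a
q(C) = 2
l(c) = -12 + 6*c (l(c) = (-12 + 6*c) + 0*2 = (-12 + 6*c) + 0 = -12 + 6*c)
-1281*l(18) + 694 = -1281*(-12 + 6*18) + 694 = -1281*(-12 + 108) + 694 = -1281*96 + 694 = -122976 + 694 = -122282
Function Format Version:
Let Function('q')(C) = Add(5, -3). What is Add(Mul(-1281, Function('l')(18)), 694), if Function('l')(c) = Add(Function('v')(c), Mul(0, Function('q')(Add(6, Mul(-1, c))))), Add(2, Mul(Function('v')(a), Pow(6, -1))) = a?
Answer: -122282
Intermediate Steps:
Function('v')(a) = Add(-12, Mul(6, a))
Function('q')(C) = 2
Function('l')(c) = Add(-12, Mul(6, c)) (Function('l')(c) = Add(Add(-12, Mul(6, c)), Mul(0, 2)) = Add(Add(-12, Mul(6, c)), 0) = Add(-12, Mul(6, c)))
Add(Mul(-1281, Function('l')(18)), 694) = Add(Mul(-1281, Add(-12, Mul(6, 18))), 694) = Add(Mul(-1281, Add(-12, 108)), 694) = Add(Mul(-1281, 96), 694) = Add(-122976, 694) = -122282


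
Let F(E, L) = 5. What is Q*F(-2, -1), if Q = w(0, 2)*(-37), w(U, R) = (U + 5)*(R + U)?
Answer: -1850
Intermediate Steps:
w(U, R) = (5 + U)*(R + U)
Q = -370 (Q = (0² + 5*2 + 5*0 + 2*0)*(-37) = (0 + 10 + 0 + 0)*(-37) = 10*(-37) = -370)
Q*F(-2, -1) = -370*5 = -1850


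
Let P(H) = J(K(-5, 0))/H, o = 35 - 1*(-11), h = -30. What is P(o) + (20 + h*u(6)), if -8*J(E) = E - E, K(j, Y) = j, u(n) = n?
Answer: -160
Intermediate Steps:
o = 46 (o = 35 + 11 = 46)
J(E) = 0 (J(E) = -(E - E)/8 = -1/8*0 = 0)
P(H) = 0 (P(H) = 0/H = 0)
P(o) + (20 + h*u(6)) = 0 + (20 - 30*6) = 0 + (20 - 180) = 0 - 160 = -160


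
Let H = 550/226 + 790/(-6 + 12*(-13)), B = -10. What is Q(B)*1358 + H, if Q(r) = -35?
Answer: -435064450/9153 ≈ -47532.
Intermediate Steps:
H = -22360/9153 (H = 550*(1/226) + 790/(-6 - 156) = 275/113 + 790/(-162) = 275/113 + 790*(-1/162) = 275/113 - 395/81 = -22360/9153 ≈ -2.4429)
Q(B)*1358 + H = -35*1358 - 22360/9153 = -47530 - 22360/9153 = -435064450/9153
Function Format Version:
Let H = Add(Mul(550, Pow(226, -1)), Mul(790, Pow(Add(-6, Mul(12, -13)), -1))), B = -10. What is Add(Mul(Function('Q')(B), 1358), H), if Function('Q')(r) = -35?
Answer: Rational(-435064450, 9153) ≈ -47532.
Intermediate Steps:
H = Rational(-22360, 9153) (H = Add(Mul(550, Rational(1, 226)), Mul(790, Pow(Add(-6, -156), -1))) = Add(Rational(275, 113), Mul(790, Pow(-162, -1))) = Add(Rational(275, 113), Mul(790, Rational(-1, 162))) = Add(Rational(275, 113), Rational(-395, 81)) = Rational(-22360, 9153) ≈ -2.4429)
Add(Mul(Function('Q')(B), 1358), H) = Add(Mul(-35, 1358), Rational(-22360, 9153)) = Add(-47530, Rational(-22360, 9153)) = Rational(-435064450, 9153)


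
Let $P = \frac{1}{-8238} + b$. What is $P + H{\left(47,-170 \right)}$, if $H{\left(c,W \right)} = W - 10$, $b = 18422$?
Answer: $\frac{150277595}{8238} \approx 18242.0$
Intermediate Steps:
$H{\left(c,W \right)} = -10 + W$
$P = \frac{151760435}{8238}$ ($P = \frac{1}{-8238} + 18422 = - \frac{1}{8238} + 18422 = \frac{151760435}{8238} \approx 18422.0$)
$P + H{\left(47,-170 \right)} = \frac{151760435}{8238} - 180 = \frac{150277595}{8238}$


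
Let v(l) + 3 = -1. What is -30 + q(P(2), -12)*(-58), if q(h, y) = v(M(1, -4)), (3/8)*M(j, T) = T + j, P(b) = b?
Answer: 202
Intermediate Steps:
M(j, T) = 8*T/3 + 8*j/3 (M(j, T) = 8*(T + j)/3 = 8*T/3 + 8*j/3)
v(l) = -4 (v(l) = -3 - 1 = -4)
q(h, y) = -4
-30 + q(P(2), -12)*(-58) = -30 - 4*(-58) = -30 + 232 = 202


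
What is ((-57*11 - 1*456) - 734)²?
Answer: 3301489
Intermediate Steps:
((-57*11 - 1*456) - 734)² = ((-627 - 456) - 734)² = (-1083 - 734)² = (-1817)² = 3301489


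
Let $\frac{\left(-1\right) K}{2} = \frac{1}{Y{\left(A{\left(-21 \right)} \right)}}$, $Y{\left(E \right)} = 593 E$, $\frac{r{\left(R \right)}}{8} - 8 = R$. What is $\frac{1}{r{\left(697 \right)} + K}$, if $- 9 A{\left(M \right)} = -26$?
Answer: $\frac{7709}{43478751} \approx 0.0001773$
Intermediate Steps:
$A{\left(M \right)} = \frac{26}{9}$ ($A{\left(M \right)} = \left(- \frac{1}{9}\right) \left(-26\right) = \frac{26}{9}$)
$r{\left(R \right)} = 64 + 8 R$
$K = - \frac{9}{7709}$ ($K = - \frac{2}{593 \cdot \frac{26}{9}} = - \frac{2}{\frac{15418}{9}} = \left(-2\right) \frac{9}{15418} = - \frac{9}{7709} \approx -0.0011675$)
$\frac{1}{r{\left(697 \right)} + K} = \frac{1}{\left(64 + 8 \cdot 697\right) - \frac{9}{7709}} = \frac{1}{\left(64 + 5576\right) - \frac{9}{7709}} = \frac{1}{5640 - \frac{9}{7709}} = \frac{1}{\frac{43478751}{7709}} = \frac{7709}{43478751}$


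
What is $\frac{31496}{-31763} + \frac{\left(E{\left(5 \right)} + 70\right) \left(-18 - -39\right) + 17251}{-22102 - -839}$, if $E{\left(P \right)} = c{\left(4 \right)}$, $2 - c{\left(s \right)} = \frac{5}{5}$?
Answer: $- \frac{1265001594}{675376669} \approx -1.873$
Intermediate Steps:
$c{\left(s \right)} = 1$ ($c{\left(s \right)} = 2 - \frac{5}{5} = 2 - 5 \cdot \frac{1}{5} = 2 - 1 = 1$)
$E{\left(P \right)} = 1$
$\frac{31496}{-31763} + \frac{\left(E{\left(5 \right)} + 70\right) \left(-18 - -39\right) + 17251}{-22102 - -839} = \frac{31496}{-31763} + \frac{\left(1 + 70\right) \left(-18 - -39\right) + 17251}{-22102 - -839} = 31496 \left(- \frac{1}{31763}\right) + \frac{71 \left(-18 + 39\right) + 17251}{-22102 + 839} = - \frac{31496}{31763} + \frac{71 \cdot 21 + 17251}{-21263} = - \frac{31496}{31763} + \left(1491 + 17251\right) \left(- \frac{1}{21263}\right) = - \frac{31496}{31763} + 18742 \left(- \frac{1}{21263}\right) = - \frac{31496}{31763} - \frac{18742}{21263} = - \frac{1265001594}{675376669}$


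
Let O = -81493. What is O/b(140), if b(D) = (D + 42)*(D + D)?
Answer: -81493/50960 ≈ -1.5992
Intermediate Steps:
b(D) = 2*D*(42 + D) (b(D) = (42 + D)*(2*D) = 2*D*(42 + D))
O/b(140) = -81493*1/(280*(42 + 140)) = -81493/(2*140*182) = -81493/50960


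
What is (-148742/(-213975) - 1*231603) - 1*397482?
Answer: -134608314133/213975 ≈ -6.2908e+5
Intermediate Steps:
(-148742/(-213975) - 1*231603) - 1*397482 = (-148742*(-1/213975) - 231603) - 397482 = (148742/213975 - 231603) - 397482 = -49557103183/213975 - 397482 = -134608314133/213975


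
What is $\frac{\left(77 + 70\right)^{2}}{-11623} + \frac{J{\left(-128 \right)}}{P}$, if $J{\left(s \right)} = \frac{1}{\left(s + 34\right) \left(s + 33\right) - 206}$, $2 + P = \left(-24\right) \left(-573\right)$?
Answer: $- \frac{2592107583377}{1394236965000} \approx -1.8592$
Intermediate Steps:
$P = 13750$ ($P = -2 - -13752 = -2 + 13752 = 13750$)
$J{\left(s \right)} = \frac{1}{-206 + \left(33 + s\right) \left(34 + s\right)}$ ($J{\left(s \right)} = \frac{1}{\left(34 + s\right) \left(33 + s\right) - 206} = \frac{1}{\left(33 + s\right) \left(34 + s\right) - 206} = \frac{1}{-206 + \left(33 + s\right) \left(34 + s\right)}$)
$\frac{\left(77 + 70\right)^{2}}{-11623} + \frac{J{\left(-128 \right)}}{P} = \frac{\left(77 + 70\right)^{2}}{-11623} + \frac{1}{\left(916 + \left(-128\right)^{2} + 67 \left(-128\right)\right) 13750} = 147^{2} \left(- \frac{1}{11623}\right) + \frac{1}{916 + 16384 - 8576} \cdot \frac{1}{13750} = 21609 \left(- \frac{1}{11623}\right) + \frac{1}{8724} \cdot \frac{1}{13750} = - \frac{21609}{11623} + \frac{1}{8724} \cdot \frac{1}{13750} = - \frac{21609}{11623} + \frac{1}{119955000} = - \frac{2592107583377}{1394236965000}$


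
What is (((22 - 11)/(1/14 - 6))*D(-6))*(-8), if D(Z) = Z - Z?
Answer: 0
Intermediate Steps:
D(Z) = 0
(((22 - 11)/(1/14 - 6))*D(-6))*(-8) = (((22 - 11)/(1/14 - 6))*0)*(-8) = ((11/(1/14 - 6))*0)*(-8) = ((11/(-83/14))*0)*(-8) = ((11*(-14/83))*0)*(-8) = -154/83*0*(-8) = 0*(-8) = 0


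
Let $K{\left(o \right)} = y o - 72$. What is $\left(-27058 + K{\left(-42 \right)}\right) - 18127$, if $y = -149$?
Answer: $-38999$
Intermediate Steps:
$K{\left(o \right)} = -72 - 149 o$ ($K{\left(o \right)} = - 149 o - 72 = -72 - 149 o$)
$\left(-27058 + K{\left(-42 \right)}\right) - 18127 = \left(-27058 - -6186\right) - 18127 = \left(-27058 + \left(-72 + 6258\right)\right) - 18127 = \left(-27058 + 6186\right) - 18127 = -20872 - 18127 = -38999$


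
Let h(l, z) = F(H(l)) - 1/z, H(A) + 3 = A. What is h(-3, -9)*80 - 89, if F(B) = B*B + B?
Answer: 20879/9 ≈ 2319.9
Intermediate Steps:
H(A) = -3 + A
F(B) = B + B² (F(B) = B² + B = B + B²)
h(l, z) = -1/z + (-3 + l)*(-2 + l) (h(l, z) = (-3 + l)*(1 + (-3 + l)) - 1/z = (-3 + l)*(-2 + l) - 1/z = -1/z + (-3 + l)*(-2 + l))
h(-3, -9)*80 - 89 = ((-1 - 9*(-3 - 3)*(-2 - 3))/(-9))*80 - 89 = -(-1 - 9*(-6)*(-5))/9*80 - 89 = -(-1 - 270)/9*80 - 89 = -⅑*(-271)*80 - 89 = (271/9)*80 - 89 = 21680/9 - 89 = 20879/9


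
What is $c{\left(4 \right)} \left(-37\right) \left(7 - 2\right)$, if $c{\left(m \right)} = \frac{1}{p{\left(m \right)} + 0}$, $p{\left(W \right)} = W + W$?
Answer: $- \frac{185}{8} \approx -23.125$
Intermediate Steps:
$p{\left(W \right)} = 2 W$
$c{\left(m \right)} = \frac{1}{2 m}$ ($c{\left(m \right)} = \frac{1}{2 m + 0} = \frac{1}{2 m}$)
$c{\left(4 \right)} \left(-37\right) \left(7 - 2\right) = \frac{1}{2 \cdot 4} \left(-37\right) \left(7 - 2\right) = \frac{1}{2} \cdot \frac{1}{4} \left(-37\right) \left(7 - 2\right) = \frac{1}{8} \left(-37\right) 5 = \left(- \frac{37}{8}\right) 5 = - \frac{185}{8}$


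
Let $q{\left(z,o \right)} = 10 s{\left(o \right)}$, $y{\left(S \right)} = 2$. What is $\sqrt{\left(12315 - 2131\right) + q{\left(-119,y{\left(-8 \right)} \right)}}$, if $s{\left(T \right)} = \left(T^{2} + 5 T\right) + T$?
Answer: $2 \sqrt{2586} \approx 101.71$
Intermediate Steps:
$s{\left(T \right)} = T^{2} + 6 T$
$q{\left(z,o \right)} = 10 o \left(6 + o\right)$
$\sqrt{\left(12315 - 2131\right) + q{\left(-119,y{\left(-8 \right)} \right)}} = \sqrt{\left(12315 - 2131\right) + 10 \cdot 2 \left(6 + 2\right)} = \sqrt{10184 + 10 \cdot 2 \cdot 8} = \sqrt{10184 + 160} = \sqrt{10344} = 2 \sqrt{2586}$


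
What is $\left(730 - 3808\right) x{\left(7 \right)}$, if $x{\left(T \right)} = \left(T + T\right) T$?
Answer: $-301644$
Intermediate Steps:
$x{\left(T \right)} = 2 T^{2}$ ($x{\left(T \right)} = 2 T T = 2 T^{2}$)
$\left(730 - 3808\right) x{\left(7 \right)} = \left(730 - 3808\right) 2 \cdot 7^{2} = \left(730 - 3808\right) 2 \cdot 49 = \left(-3078\right) 98 = -301644$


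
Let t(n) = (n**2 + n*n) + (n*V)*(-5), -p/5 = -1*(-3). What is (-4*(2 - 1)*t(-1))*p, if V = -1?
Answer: -180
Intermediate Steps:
p = -15 (p = -(-5)*(-3) = -5*3 = -15)
t(n) = 2*n**2 + 5*n (t(n) = (n**2 + n*n) + (n*(-1))*(-5) = (n**2 + n**2) - n*(-5) = 2*n**2 + 5*n)
(-4*(2 - 1)*t(-1))*p = -4*(2 - 1)*(-(5 + 2*(-1)))*(-15) = -4*(-(5 - 2))*(-15) = -4*(-1*3)*(-15) = -4*(-3)*(-15) = 12*(-15) = -180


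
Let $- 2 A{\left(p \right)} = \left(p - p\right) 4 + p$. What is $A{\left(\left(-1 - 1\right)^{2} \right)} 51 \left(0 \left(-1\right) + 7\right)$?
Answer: $-714$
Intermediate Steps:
$A{\left(p \right)} = - \frac{p}{2}$ ($A{\left(p \right)} = - \frac{\left(p - p\right) 4 + p}{2} = - \frac{0 \cdot 4 + p}{2} = - \frac{0 + p}{2} = - \frac{p}{2}$)
$A{\left(\left(-1 - 1\right)^{2} \right)} 51 \left(0 \left(-1\right) + 7\right) = - \frac{\left(-1 - 1\right)^{2}}{2} \cdot 51 \left(0 \left(-1\right) + 7\right) = - \frac{\left(-2\right)^{2}}{2} \cdot 51 \left(0 + 7\right) = \left(- \frac{1}{2}\right) 4 \cdot 51 \cdot 7 = \left(-2\right) 51 \cdot 7 = \left(-102\right) 7 = -714$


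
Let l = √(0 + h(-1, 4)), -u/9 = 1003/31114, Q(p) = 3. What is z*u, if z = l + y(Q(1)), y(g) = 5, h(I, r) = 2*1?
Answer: -45135/31114 - 9027*√2/31114 ≈ -1.8609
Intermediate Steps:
h(I, r) = 2
u = -9027/31114 ≈ -0.29013
l = √2 (l = √(0 + 2) = √2 ≈ 1.4142)
z = 5 + √2 (z = √2 + 5 = 5 + √2 ≈ 6.4142)
z*u = (5 + √2)*(-9027/31114) = -45135/31114 - 9027*√2/31114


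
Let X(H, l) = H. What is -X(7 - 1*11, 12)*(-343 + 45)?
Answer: -1192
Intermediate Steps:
-X(7 - 1*11, 12)*(-343 + 45) = -(7 - 1*11)*(-343 + 45) = -(7 - 11)*(-298) = -(-4)*(-298) = -1*1192 = -1192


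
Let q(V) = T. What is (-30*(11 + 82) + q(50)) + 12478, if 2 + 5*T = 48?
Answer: 48486/5 ≈ 9697.2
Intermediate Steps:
T = 46/5 (T = -2/5 + (1/5)*48 = -2/5 + 48/5 = 46/5 ≈ 9.2000)
q(V) = 46/5
(-30*(11 + 82) + q(50)) + 12478 = (-30*(11 + 82) + 46/5) + 12478 = (-30*93 + 46/5) + 12478 = (-2790 + 46/5) + 12478 = -13904/5 + 12478 = 48486/5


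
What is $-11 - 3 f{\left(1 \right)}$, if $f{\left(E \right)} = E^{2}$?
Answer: $-14$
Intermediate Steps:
$-11 - 3 f{\left(1 \right)} = -11 - 3 \cdot 1^{2} = -11 - 3 = -14$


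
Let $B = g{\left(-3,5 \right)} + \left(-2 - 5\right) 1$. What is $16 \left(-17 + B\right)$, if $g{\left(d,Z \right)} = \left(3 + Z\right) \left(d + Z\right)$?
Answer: $-128$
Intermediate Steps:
$g{\left(d,Z \right)} = \left(3 + Z\right) \left(Z + d\right)$
$B = 9$ ($B = \left(5^{2} + 3 \cdot 5 + 3 \left(-3\right) + 5 \left(-3\right)\right) + \left(-2 - 5\right) 1 = \left(25 + 15 - 9 - 15\right) + \left(-2 - 5\right) 1 = 16 - 7 = 9$)
$16 \left(-17 + B\right) = 16 \left(-17 + 9\right) = 16 \left(-8\right) = -128$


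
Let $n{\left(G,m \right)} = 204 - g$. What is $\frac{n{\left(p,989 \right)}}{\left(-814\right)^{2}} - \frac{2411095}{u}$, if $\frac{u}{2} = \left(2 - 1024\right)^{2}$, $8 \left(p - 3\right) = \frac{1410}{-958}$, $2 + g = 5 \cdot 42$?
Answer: $- \frac{399397564623}{346035460232} \approx -1.1542$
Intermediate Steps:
$g = 208$ ($g = -2 + 5 \cdot 42 = -2 + 210 = 208$)
$p = \frac{10791}{3832}$ ($p = 3 + \frac{1410 \frac{1}{-958}}{8} = 3 + \frac{1410 \left(- \frac{1}{958}\right)}{8} = 3 + \frac{1}{8} \left(- \frac{705}{479}\right) = 3 - \frac{705}{3832} = \frac{10791}{3832} \approx 2.816$)
$n{\left(G,m \right)} = -4$ ($n{\left(G,m \right)} = 204 - 208 = -4$)
$u = 2088968$ ($u = 2 \left(2 - 1024\right)^{2} = 2 \left(-1022\right)^{2} = 2 \cdot 1044484 = 2088968$)
$\frac{n{\left(p,989 \right)}}{\left(-814\right)^{2}} - \frac{2411095}{u} = - \frac{4}{\left(-814\right)^{2}} - \frac{2411095}{2088968} = - \frac{4}{662596} - \frac{2411095}{2088968} = \left(-4\right) \frac{1}{662596} - \frac{2411095}{2088968} = - \frac{1}{165649} - \frac{2411095}{2088968} = - \frac{399397564623}{346035460232}$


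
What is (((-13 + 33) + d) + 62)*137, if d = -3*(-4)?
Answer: 12878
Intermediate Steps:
d = 12
(((-13 + 33) + d) + 62)*137 = (((-13 + 33) + 12) + 62)*137 = ((20 + 12) + 62)*137 = (32 + 62)*137 = 94*137 = 12878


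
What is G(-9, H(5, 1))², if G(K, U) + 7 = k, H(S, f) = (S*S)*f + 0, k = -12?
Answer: 361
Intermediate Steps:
H(S, f) = f*S² (H(S, f) = S²*f + 0 = f*S² + 0 = f*S²)
G(K, U) = -19 (G(K, U) = -7 - 12 = -19)
G(-9, H(5, 1))² = (-19)² = 361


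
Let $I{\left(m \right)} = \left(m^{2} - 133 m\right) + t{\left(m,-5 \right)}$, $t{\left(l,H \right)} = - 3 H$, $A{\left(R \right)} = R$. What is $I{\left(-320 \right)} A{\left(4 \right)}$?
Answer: $579900$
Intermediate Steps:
$I{\left(m \right)} = 15 + m^{2} - 133 m$ ($I{\left(m \right)} = \left(m^{2} - 133 m\right) - -15 = \left(m^{2} - 133 m\right) + 15 = 15 + m^{2} - 133 m$)
$I{\left(-320 \right)} A{\left(4 \right)} = \left(15 + \left(-320\right)^{2} - -42560\right) 4 = \left(15 + 102400 + 42560\right) 4 = 144975 \cdot 4 = 579900$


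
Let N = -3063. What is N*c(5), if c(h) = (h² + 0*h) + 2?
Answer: -82701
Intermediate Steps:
c(h) = 2 + h² (c(h) = (h² + 0) + 2 = h² + 2 = 2 + h²)
N*c(5) = -3063*(2 + 5²) = -3063*(2 + 25) = -3063*27 = -82701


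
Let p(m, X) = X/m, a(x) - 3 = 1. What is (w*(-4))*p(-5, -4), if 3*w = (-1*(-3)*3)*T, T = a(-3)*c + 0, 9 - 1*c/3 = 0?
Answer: -5184/5 ≈ -1036.8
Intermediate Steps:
c = 27 (c = 27 - 3*0 = 27 + 0 = 27)
a(x) = 4 (a(x) = 3 + 1 = 4)
T = 108 (T = 4*27 + 0 = 108 + 0 = 108)
w = 324 (w = ((-1*(-3)*3)*108)/3 = ((3*3)*108)/3 = (9*108)/3 = (1/3)*972 = 324)
(w*(-4))*p(-5, -4) = (324*(-4))*(-4/(-5)) = -(-5184)*(-1)/5 = -1296*4/5 = -5184/5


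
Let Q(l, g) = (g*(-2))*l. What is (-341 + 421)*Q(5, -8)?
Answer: 6400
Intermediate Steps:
Q(l, g) = -2*g*l (Q(l, g) = (-2*g)*l = -2*g*l)
(-341 + 421)*Q(5, -8) = (-341 + 421)*(-2*(-8)*5) = 80*80 = 6400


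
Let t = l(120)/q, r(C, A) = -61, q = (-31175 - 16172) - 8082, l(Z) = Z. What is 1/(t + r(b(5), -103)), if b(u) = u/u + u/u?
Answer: -55429/3381289 ≈ -0.016393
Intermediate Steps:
b(u) = 2 (b(u) = 1 + 1 = 2)
q = -55429 (q = -47347 - 8082 = -55429)
t = -120/55429 (t = 120/(-55429) = 120*(-1/55429) = -120/55429 ≈ -0.0021649)
1/(t + r(b(5), -103)) = 1/(-120/55429 - 61) = 1/(-3381289/55429) = -55429/3381289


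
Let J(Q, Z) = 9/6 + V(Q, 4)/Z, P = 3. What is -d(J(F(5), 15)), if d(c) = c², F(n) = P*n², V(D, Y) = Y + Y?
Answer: -3721/900 ≈ -4.1344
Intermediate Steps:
V(D, Y) = 2*Y
F(n) = 3*n²
J(Q, Z) = 3/2 + 8/Z (J(Q, Z) = 9/6 + (2*4)/Z = 9*(⅙) + 8/Z = 3/2 + 8/Z)
-d(J(F(5), 15)) = -(3/2 + 8/15)² = -(61/30)² = -1*3721/900 = -3721/900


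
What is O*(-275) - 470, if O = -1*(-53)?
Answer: -15045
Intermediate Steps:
O = 53
O*(-275) - 470 = 53*(-275) - 470 = -14575 - 470 = -15045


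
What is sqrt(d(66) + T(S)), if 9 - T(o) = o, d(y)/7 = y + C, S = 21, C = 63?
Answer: 9*sqrt(11) ≈ 29.850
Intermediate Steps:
d(y) = 441 + 7*y (d(y) = 7*(y + 63) = 7*(63 + y) = 441 + 7*y)
T(o) = 9 - o
sqrt(d(66) + T(S)) = sqrt((441 + 7*66) + (9 - 1*21)) = sqrt((441 + 462) + (9 - 21)) = sqrt(903 - 12) = sqrt(891) = 9*sqrt(11)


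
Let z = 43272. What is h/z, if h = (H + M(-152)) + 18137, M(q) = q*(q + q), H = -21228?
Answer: 43117/43272 ≈ 0.99642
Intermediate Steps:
M(q) = 2*q² (M(q) = q*(2*q) = 2*q²)
h = 43117 (h = (-21228 + 2*(-152)²) + 18137 = (-21228 + 2*23104) + 18137 = (-21228 + 46208) + 18137 = 24980 + 18137 = 43117)
h/z = 43117/43272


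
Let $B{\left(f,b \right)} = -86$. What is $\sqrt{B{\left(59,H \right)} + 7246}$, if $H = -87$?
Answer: $2 \sqrt{1790} \approx 84.617$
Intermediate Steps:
$\sqrt{B{\left(59,H \right)} + 7246} = \sqrt{-86 + 7246} = \sqrt{7160} = 2 \sqrt{1790}$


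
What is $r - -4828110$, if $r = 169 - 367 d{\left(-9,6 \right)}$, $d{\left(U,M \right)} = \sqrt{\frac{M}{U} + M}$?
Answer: $4828279 - \frac{1468 \sqrt{3}}{3} \approx 4.8274 \cdot 10^{6}$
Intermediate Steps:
$d{\left(U,M \right)} = \sqrt{M + \frac{M}{U}}$
$r = 169 - \frac{1468 \sqrt{3}}{3}$ ($r = 169 - 367 \sqrt{6 + \frac{6}{-9}} = 169 - 367 \sqrt{6 + 6 \left(- \frac{1}{9}\right)} = 169 - 367 \sqrt{6 - \frac{2}{3}} = 169 - 367 \sqrt{\frac{16}{3}} = 169 - 367 \frac{4 \sqrt{3}}{3} = 169 - \frac{1468 \sqrt{3}}{3} \approx -678.55$)
$r - -4828110 = \left(169 - \frac{1468 \sqrt{3}}{3}\right) - -4828110 = \left(169 - \frac{1468 \sqrt{3}}{3}\right) + 4828110 = 4828279 - \frac{1468 \sqrt{3}}{3}$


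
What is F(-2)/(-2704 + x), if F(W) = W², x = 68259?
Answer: 4/65555 ≈ 6.1017e-5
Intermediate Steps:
F(-2)/(-2704 + x) = (-2)²/(-2704 + 68259) = 4/65555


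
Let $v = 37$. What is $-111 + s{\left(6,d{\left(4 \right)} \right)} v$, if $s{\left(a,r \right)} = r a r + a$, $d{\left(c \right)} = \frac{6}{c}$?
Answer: $\frac{1221}{2} \approx 610.5$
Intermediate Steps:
$s{\left(a,r \right)} = a + a r^{2}$ ($s{\left(a,r \right)} = a r r + a = a r^{2} + a = a + a r^{2}$)
$-111 + s{\left(6,d{\left(4 \right)} \right)} v = -111 + 6 \left(1 + \left(\frac{6}{4}\right)^{2}\right) 37 = -111 + 6 \left(1 + \left(6 \cdot \frac{1}{4}\right)^{2}\right) 37 = -111 + 6 \left(1 + \left(\frac{3}{2}\right)^{2}\right) 37 = -111 + 6 \left(1 + \frac{9}{4}\right) 37 = -111 + 6 \cdot \frac{13}{4} \cdot 37 = -111 + \frac{39}{2} \cdot 37 = -111 + \frac{1443}{2} = \frac{1221}{2}$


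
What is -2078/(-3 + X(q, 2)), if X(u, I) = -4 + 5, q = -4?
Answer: 1039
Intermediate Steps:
X(u, I) = 1
-2078/(-3 + X(q, 2)) = -2078/(-3 + 1) = -2078/(-2) = -2078*(-½) = 1039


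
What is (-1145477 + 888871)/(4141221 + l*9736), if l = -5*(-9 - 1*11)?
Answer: -256606/5114821 ≈ -0.050169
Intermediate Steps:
l = 100 (l = -5*(-9 - 11) = -5*(-20) = 100)
(-1145477 + 888871)/(4141221 + l*9736) = (-1145477 + 888871)/(4141221 + 100*9736) = -256606/(4141221 + 973600) = -256606/5114821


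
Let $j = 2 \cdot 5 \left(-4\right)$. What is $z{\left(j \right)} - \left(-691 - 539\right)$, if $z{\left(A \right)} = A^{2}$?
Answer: $2830$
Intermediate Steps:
$j = -40$ ($j = 10 \left(-4\right) = -40$)
$z{\left(j \right)} - \left(-691 - 539\right) = \left(-40\right)^{2} - \left(-691 - 539\right) = 1600 - -1230 = 1600 + 1230 = 2830$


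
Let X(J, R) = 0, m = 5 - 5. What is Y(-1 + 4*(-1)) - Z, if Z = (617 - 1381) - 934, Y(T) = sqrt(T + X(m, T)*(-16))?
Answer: 1698 + I*sqrt(5) ≈ 1698.0 + 2.2361*I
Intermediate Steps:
m = 0
Y(T) = sqrt(T) (Y(T) = sqrt(T + 0*(-16)) = sqrt(T + 0) = sqrt(T))
Z = -1698 (Z = -764 - 934 = -1698)
Y(-1 + 4*(-1)) - Z = sqrt(-1 + 4*(-1)) - 1*(-1698) = sqrt(-1 - 4) + 1698 = sqrt(-5) + 1698 = I*sqrt(5) + 1698 = 1698 + I*sqrt(5)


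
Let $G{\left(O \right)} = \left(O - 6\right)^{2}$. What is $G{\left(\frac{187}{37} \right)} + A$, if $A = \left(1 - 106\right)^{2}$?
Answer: $\frac{15094450}{1369} \approx 11026.0$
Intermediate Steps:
$G{\left(O \right)} = \left(-6 + O\right)^{2}$
$A = 11025$ ($A = \left(-105\right)^{2} = 11025$)
$G{\left(\frac{187}{37} \right)} + A = \left(-6 + \frac{187}{37}\right)^{2} + 11025 = \left(- \frac{35}{37}\right)^{2} + 11025 = \frac{1225}{1369} + 11025 = \frac{15094450}{1369}$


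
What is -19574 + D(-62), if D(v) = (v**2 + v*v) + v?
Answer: -11948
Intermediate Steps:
D(v) = v + 2*v**2 (D(v) = (v**2 + v**2) + v = 2*v**2 + v = v + 2*v**2)
-19574 + D(-62) = -19574 - 62*(1 + 2*(-62)) = -19574 - 62*(1 - 124) = -19574 - 62*(-123) = -19574 + 7626 = -11948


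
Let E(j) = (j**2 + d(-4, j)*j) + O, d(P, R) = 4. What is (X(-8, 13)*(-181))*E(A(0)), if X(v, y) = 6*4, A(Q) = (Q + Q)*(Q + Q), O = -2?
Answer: 8688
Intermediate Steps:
A(Q) = 4*Q**2 (A(Q) = (2*Q)*(2*Q) = 4*Q**2)
X(v, y) = 24
E(j) = -2 + j**2 + 4*j (E(j) = (j**2 + 4*j) - 2 = -2 + j**2 + 4*j)
(X(-8, 13)*(-181))*E(A(0)) = (24*(-181))*(-2 + (4*0**2)**2 + 4*(4*0**2)) = -4344*(-2 + (4*0)**2 + 4*(4*0)) = -4344*(-2 + 0**2 + 4*0) = -4344*(-2 + 0 + 0) = -4344*(-2) = 8688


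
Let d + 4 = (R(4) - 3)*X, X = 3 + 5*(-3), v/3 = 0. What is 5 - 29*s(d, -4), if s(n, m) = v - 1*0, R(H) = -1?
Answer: 5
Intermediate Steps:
v = 0 (v = 3*0 = 0)
X = -12 (X = 3 - 15 = -12)
d = 44 (d = -4 + (-1 - 3)*(-12) = -4 - 4*(-12) = -4 + 48 = 44)
s(n, m) = 0 (s(n, m) = 0 - 1*0 = 0 + 0 = 0)
5 - 29*s(d, -4) = 5 - 29*0 = 5 + 0 = 5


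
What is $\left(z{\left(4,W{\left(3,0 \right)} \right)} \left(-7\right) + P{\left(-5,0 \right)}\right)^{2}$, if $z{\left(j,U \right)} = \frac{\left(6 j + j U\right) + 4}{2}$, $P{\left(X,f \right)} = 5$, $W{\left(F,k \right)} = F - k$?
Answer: $18225$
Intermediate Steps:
$z{\left(j,U \right)} = 2 + 3 j + \frac{U j}{2}$ ($z{\left(j,U \right)} = \left(\left(6 j + U j\right) + 4\right) \frac{1}{2} = \left(4 + 6 j + U j\right) \frac{1}{2} = 2 + 3 j + \frac{U j}{2}$)
$\left(z{\left(4,W{\left(3,0 \right)} \right)} \left(-7\right) + P{\left(-5,0 \right)}\right)^{2} = \left(\left(2 + 3 \cdot 4 + \frac{1}{2} \left(3 - 0\right) 4\right) \left(-7\right) + 5\right)^{2} = \left(\left(2 + 12 + \frac{1}{2} \left(3 + 0\right) 4\right) \left(-7\right) + 5\right)^{2} = \left(\left(2 + 12 + \frac{1}{2} \cdot 3 \cdot 4\right) \left(-7\right) + 5\right)^{2} = \left(\left(2 + 12 + 6\right) \left(-7\right) + 5\right)^{2} = \left(20 \left(-7\right) + 5\right)^{2} = \left(-140 + 5\right)^{2} = \left(-135\right)^{2} = 18225$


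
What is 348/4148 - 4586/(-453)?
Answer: 4795093/469761 ≈ 10.208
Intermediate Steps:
348/4148 - 4586/(-453) = 348*(1/4148) - 4586*(-1/453) = 87/1037 + 4586/453 = 4795093/469761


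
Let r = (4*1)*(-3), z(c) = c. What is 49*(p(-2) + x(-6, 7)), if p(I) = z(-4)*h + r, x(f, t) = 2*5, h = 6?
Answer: -1274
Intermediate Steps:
r = -12 (r = 4*(-3) = -12)
x(f, t) = 10
p(I) = -36 (p(I) = -4*6 - 12 = -24 - 12 = -36)
49*(p(-2) + x(-6, 7)) = 49*(-36 + 10) = 49*(-26) = -1274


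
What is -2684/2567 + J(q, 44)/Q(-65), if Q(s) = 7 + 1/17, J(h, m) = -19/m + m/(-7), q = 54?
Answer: -189489731/94876320 ≈ -1.9972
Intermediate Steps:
J(h, m) = -19/m - m/7 (J(h, m) = -19/m + m*(-1/7) = -19/m - m/7)
Q(s) = 120/17 (Q(s) = 7 + 1/17 = 120/17)
-2684/2567 + J(q, 44)/Q(-65) = -2684/2567 + (-19/44 - 1/7*44)/(120/17) = -2684*1/2567 + (-19*1/44 - 44/7)*(17/120) = -2684/2567 + (-19/44 - 44/7)*(17/120) = -2684/2567 - 2069/308*17/120 = -2684/2567 - 35173/36960 = -189489731/94876320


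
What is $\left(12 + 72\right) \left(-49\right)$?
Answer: $-4116$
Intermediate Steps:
$\left(12 + 72\right) \left(-49\right) = 84 \left(-49\right) = -4116$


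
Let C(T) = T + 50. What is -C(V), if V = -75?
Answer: 25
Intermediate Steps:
C(T) = 50 + T
-C(V) = -(50 - 75) = -1*(-25) = 25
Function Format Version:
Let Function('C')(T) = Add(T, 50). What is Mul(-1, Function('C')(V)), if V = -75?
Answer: 25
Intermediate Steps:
Function('C')(T) = Add(50, T)
Mul(-1, Function('C')(V)) = Mul(-1, Add(50, -75)) = Mul(-1, -25) = 25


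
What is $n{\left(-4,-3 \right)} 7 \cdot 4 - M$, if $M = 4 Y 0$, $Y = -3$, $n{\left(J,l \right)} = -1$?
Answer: $-28$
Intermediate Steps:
$M = 0$ ($M = 4 \left(-3\right) 0 = \left(-12\right) 0 = 0$)
$n{\left(-4,-3 \right)} 7 \cdot 4 - M = \left(-1\right) 7 \cdot 4 - 0 = \left(-7\right) 4 + 0 = -28 + 0 = -28$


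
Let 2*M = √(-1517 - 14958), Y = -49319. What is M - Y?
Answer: 49319 + 5*I*√659/2 ≈ 49319.0 + 64.177*I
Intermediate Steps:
M = 5*I*√659/2 (M = √(-1517 - 14958)/2 = √(-16475)/2 = (5*I*√659)/2 = 5*I*√659/2 ≈ 64.177*I)
M - Y = 5*I*√659/2 - 1*(-49319) = 5*I*√659/2 + 49319 = 49319 + 5*I*√659/2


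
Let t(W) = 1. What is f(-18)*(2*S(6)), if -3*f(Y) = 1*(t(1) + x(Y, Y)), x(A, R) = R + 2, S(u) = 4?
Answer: 40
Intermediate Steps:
x(A, R) = 2 + R
f(Y) = -1 - Y/3 (f(Y) = -(1 + (2 + Y))/3 = -(3 + Y)/3 = -1 - Y/3)
f(-18)*(2*S(6)) = (-1 - ⅓*(-18))*(2*4) = (-1 + 6)*8 = 5*8 = 40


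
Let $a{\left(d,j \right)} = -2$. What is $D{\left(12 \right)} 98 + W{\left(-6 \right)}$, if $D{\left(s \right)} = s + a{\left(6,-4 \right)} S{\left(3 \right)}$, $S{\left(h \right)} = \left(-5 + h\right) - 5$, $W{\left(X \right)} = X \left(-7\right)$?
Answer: $2590$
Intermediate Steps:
$W{\left(X \right)} = - 7 X$
$S{\left(h \right)} = -10 + h$
$D{\left(s \right)} = 14 + s$ ($D{\left(s \right)} = s - 2 \left(-10 + 3\right) = s - -14 = s + 14 = 14 + s$)
$D{\left(12 \right)} 98 + W{\left(-6 \right)} = \left(14 + 12\right) 98 - -42 = 26 \cdot 98 + 42 = 2548 + 42 = 2590$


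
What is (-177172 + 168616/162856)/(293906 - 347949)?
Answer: 3606669327/1100153351 ≈ 3.2783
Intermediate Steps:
(-177172 + 168616/162856)/(293906 - 347949) = (-177172 + 168616*(1/162856))/(-54043) = (-177172 + 21077/20357)*(-1/54043) = -3606669327/20357*(-1/54043) = 3606669327/1100153351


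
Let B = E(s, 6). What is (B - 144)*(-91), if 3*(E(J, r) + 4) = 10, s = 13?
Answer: 39494/3 ≈ 13165.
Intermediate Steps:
E(J, r) = -2/3 (E(J, r) = -4 + (1/3)*10 = -4 + 10/3 = -2/3)
B = -2/3 ≈ -0.66667
(B - 144)*(-91) = (-2/3 - 144)*(-91) = -434/3*(-91) = 39494/3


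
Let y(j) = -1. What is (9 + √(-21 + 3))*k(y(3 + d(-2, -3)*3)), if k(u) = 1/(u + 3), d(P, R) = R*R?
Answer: 9/2 + 3*I*√2/2 ≈ 4.5 + 2.1213*I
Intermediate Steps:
d(P, R) = R²
k(u) = 1/(3 + u)
(9 + √(-21 + 3))*k(y(3 + d(-2, -3)*3)) = (9 + √(-21 + 3))/(3 - 1) = (9 + √(-18))/2 = (9 + 3*I*√2)*(½) = 9/2 + 3*I*√2/2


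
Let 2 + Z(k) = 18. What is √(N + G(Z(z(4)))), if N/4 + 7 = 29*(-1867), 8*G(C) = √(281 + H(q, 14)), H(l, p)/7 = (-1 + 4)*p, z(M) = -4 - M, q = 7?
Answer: √(-3465600 + 10*√23)/4 ≈ 465.4*I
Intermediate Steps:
H(l, p) = 21*p (H(l, p) = 7*((-1 + 4)*p) = 7*(3*p) = 21*p)
Z(k) = 16 (Z(k) = -2 + 18 = 16)
G(C) = 5*√23/8 (G(C) = √(281 + 21*14)/8 = √(281 + 294)/8 = √575/8 = (5*√23)/8 = 5*√23/8)
N = -216600 (N = -28 + 4*(29*(-1867)) = -28 + 4*(-54143) = -28 - 216572 = -216600)
√(N + G(Z(z(4)))) = √(-216600 + 5*√23/8)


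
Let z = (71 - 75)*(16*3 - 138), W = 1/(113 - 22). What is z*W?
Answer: 360/91 ≈ 3.9560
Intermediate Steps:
W = 1/91 ≈ 0.010989
z = 360 (z = -4*(48 - 138) = -4*(-90) = 360)
z*W = 360*(1/91) = 360/91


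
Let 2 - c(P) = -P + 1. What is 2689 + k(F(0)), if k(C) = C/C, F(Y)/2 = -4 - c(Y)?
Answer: 2690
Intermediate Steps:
c(P) = 1 + P (c(P) = 2 - (-P + 1) = 2 - (1 - P) = 2 + (-1 + P) = 1 + P)
F(Y) = -10 - 2*Y (F(Y) = 2*(-4 - (1 + Y)) = 2*(-4 + (-1 - Y)) = 2*(-5 - Y) = -10 - 2*Y)
k(C) = 1
2689 + k(F(0)) = 2689 + 1 = 2690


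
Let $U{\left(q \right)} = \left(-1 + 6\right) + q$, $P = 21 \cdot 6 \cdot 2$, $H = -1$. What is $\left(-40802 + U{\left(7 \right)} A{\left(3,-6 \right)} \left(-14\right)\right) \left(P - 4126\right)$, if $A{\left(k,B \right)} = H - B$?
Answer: $161321108$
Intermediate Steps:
$P = 252$ ($P = 126 \cdot 2 = 252$)
$A{\left(k,B \right)} = -1 - B$
$U{\left(q \right)} = 5 + q$
$\left(-40802 + U{\left(7 \right)} A{\left(3,-6 \right)} \left(-14\right)\right) \left(P - 4126\right) = \left(-40802 + \left(5 + 7\right) \left(-1 - -6\right) \left(-14\right)\right) \left(252 - 4126\right) = \left(-40802 + 12 \left(-1 + 6\right) \left(-14\right)\right) \left(-3874\right) = \left(-40802 + 12 \cdot 5 \left(-14\right)\right) \left(-3874\right) = \left(-40802 + 60 \left(-14\right)\right) \left(-3874\right) = \left(-40802 - 840\right) \left(-3874\right) = \left(-41642\right) \left(-3874\right) = 161321108$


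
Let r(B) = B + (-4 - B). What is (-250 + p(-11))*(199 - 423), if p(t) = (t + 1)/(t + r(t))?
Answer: 167552/3 ≈ 55851.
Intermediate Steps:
r(B) = -4
p(t) = (1 + t)/(-4 + t) (p(t) = (t + 1)/(t - 4) = (1 + t)/(-4 + t))
(-250 + p(-11))*(199 - 423) = (-250 + (1 - 11)/(-4 - 11))*(199 - 423) = (-250 - 10/(-15))*(-224) = (-250 - 1/15*(-10))*(-224) = (-250 + ⅔)*(-224) = -748/3*(-224) = 167552/3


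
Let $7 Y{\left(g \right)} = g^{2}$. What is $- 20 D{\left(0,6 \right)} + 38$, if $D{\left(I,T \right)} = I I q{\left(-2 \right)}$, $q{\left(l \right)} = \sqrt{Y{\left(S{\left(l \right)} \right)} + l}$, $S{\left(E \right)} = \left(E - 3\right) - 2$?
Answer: $38$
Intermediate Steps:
$S{\left(E \right)} = -5 + E$ ($S{\left(E \right)} = \left(-3 + E\right) - 2 = -5 + E$)
$Y{\left(g \right)} = \frac{g^{2}}{7}$
$q{\left(l \right)} = \sqrt{l + \frac{\left(-5 + l\right)^{2}}{7}}$ ($q{\left(l \right)} = \sqrt{\frac{\left(-5 + l\right)^{2}}{7} + l} = \sqrt{l + \frac{\left(-5 + l\right)^{2}}{7}}$)
$D{\left(I,T \right)} = \sqrt{5} I^{2}$ ($D{\left(I,T \right)} = I I \frac{\sqrt{7 \left(-5 - 2\right)^{2} + 49 \left(-2\right)}}{7} = I^{2} \frac{\sqrt{7 \left(-7\right)^{2} - 98}}{7} = I^{2} \frac{\sqrt{7 \cdot 49 - 98}}{7} = I^{2} \frac{\sqrt{343 - 98}}{7} = I^{2} \frac{\sqrt{245}}{7} = I^{2} \frac{7 \sqrt{5}}{7} = I^{2} \sqrt{5} = \sqrt{5} I^{2}$)
$- 20 D{\left(0,6 \right)} + 38 = - 20 \sqrt{5} \cdot 0^{2} + 38 = - 20 \sqrt{5} \cdot 0 + 38 = \left(-20\right) 0 + 38 = 0 + 38 = 38$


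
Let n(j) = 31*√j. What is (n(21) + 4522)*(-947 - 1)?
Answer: -4286856 - 29388*√21 ≈ -4.4215e+6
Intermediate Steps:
(n(21) + 4522)*(-947 - 1) = (31*√21 + 4522)*(-947 - 1) = (4522 + 31*√21)*(-948) = -4286856 - 29388*√21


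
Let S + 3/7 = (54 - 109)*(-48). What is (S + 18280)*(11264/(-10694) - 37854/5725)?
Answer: -34361227959106/214281025 ≈ -1.6036e+5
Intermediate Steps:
S = 18477/7 (S = -3/7 + (54 - 109)*(-48) = -3/7 - 55*(-48) = -3/7 + 2640 = 18477/7 ≈ 2639.6)
(S + 18280)*(11264/(-10694) - 37854/5725) = (18477/7 + 18280)*(11264/(-10694) - 37854/5725) = 146437*(11264*(-1/10694) - 37854*1/5725)/7 = 146437*(-5632/5347 - 37854/5725)/7 = (146437/7)*(-234648538/30611575) = -34361227959106/214281025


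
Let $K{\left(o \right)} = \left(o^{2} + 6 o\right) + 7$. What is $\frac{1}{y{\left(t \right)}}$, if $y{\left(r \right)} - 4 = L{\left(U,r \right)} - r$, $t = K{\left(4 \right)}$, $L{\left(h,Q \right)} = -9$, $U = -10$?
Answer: $- \frac{1}{52} \approx -0.019231$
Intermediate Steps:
$K{\left(o \right)} = 7 + o^{2} + 6 o$
$t = 47$ ($t = 7 + 4^{2} + 6 \cdot 4 = 7 + 16 + 24 = 47$)
$y{\left(r \right)} = -5 - r$ ($y{\left(r \right)} = 4 - \left(9 + r\right) = -5 - r$)
$\frac{1}{y{\left(t \right)}} = \frac{1}{-5 - 47} = \frac{1}{-52} = - \frac{1}{52}$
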